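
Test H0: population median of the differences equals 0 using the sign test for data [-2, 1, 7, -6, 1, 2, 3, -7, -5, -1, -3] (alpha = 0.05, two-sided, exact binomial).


Step 1: Discard zero differences. Original n = 11; n_eff = number of nonzero differences = 11.
Nonzero differences (with sign): -2, +1, +7, -6, +1, +2, +3, -7, -5, -1, -3
Step 2: Count signs: positive = 5, negative = 6.
Step 3: Under H0: P(positive) = 0.5, so the number of positives S ~ Bin(11, 0.5).
Step 4: Two-sided exact p-value = sum of Bin(11,0.5) probabilities at or below the observed probability = 1.000000.
Step 5: alpha = 0.05. fail to reject H0.

n_eff = 11, pos = 5, neg = 6, p = 1.000000, fail to reject H0.


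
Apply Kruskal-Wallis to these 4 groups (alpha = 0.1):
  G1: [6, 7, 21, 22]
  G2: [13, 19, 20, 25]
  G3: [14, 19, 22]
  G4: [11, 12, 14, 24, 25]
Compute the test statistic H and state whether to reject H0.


Step 1: Combine all N = 16 observations and assign midranks.
sorted (value, group, rank): (6,G1,1), (7,G1,2), (11,G4,3), (12,G4,4), (13,G2,5), (14,G3,6.5), (14,G4,6.5), (19,G2,8.5), (19,G3,8.5), (20,G2,10), (21,G1,11), (22,G1,12.5), (22,G3,12.5), (24,G4,14), (25,G2,15.5), (25,G4,15.5)
Step 2: Sum ranks within each group.
R_1 = 26.5 (n_1 = 4)
R_2 = 39 (n_2 = 4)
R_3 = 27.5 (n_3 = 3)
R_4 = 43 (n_4 = 5)
Step 3: H = 12/(N(N+1)) * sum(R_i^2/n_i) - 3(N+1)
     = 12/(16*17) * (26.5^2/4 + 39^2/4 + 27.5^2/3 + 43^2/5) - 3*17
     = 0.044118 * 1177.7 - 51
     = 0.957169.
Step 4: Ties present; correction factor C = 1 - 24/(16^3 - 16) = 0.994118. Corrected H = 0.957169 / 0.994118 = 0.962833.
Step 5: Under H0, H ~ chi^2(3); p-value = 0.810244.
Step 6: alpha = 0.1. fail to reject H0.

H = 0.9628, df = 3, p = 0.810244, fail to reject H0.


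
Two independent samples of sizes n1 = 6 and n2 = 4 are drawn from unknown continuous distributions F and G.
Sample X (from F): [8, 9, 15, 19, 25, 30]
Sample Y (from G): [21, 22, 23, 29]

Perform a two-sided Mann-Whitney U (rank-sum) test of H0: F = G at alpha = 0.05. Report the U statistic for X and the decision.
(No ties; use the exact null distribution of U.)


Step 1: Combine and sort all 10 observations; assign midranks.
sorted (value, group): (8,X), (9,X), (15,X), (19,X), (21,Y), (22,Y), (23,Y), (25,X), (29,Y), (30,X)
ranks: 8->1, 9->2, 15->3, 19->4, 21->5, 22->6, 23->7, 25->8, 29->9, 30->10
Step 2: Rank sum for X: R1 = 1 + 2 + 3 + 4 + 8 + 10 = 28.
Step 3: U_X = R1 - n1(n1+1)/2 = 28 - 6*7/2 = 28 - 21 = 7.
       U_Y = n1*n2 - U_X = 24 - 7 = 17.
Step 4: No ties, so the exact null distribution of U (based on enumerating the C(10,6) = 210 equally likely rank assignments) gives the two-sided p-value.
Step 5: p-value = 0.352381; compare to alpha = 0.05. fail to reject H0.

U_X = 7, p = 0.352381, fail to reject H0 at alpha = 0.05.


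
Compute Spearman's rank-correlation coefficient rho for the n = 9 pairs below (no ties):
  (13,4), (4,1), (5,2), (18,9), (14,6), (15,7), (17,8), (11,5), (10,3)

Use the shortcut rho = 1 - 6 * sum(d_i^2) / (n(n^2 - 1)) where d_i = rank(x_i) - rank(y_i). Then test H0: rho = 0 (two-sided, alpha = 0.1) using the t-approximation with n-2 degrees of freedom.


Step 1: Rank x and y separately (midranks; no ties here).
rank(x): 13->5, 4->1, 5->2, 18->9, 14->6, 15->7, 17->8, 11->4, 10->3
rank(y): 4->4, 1->1, 2->2, 9->9, 6->6, 7->7, 8->8, 5->5, 3->3
Step 2: d_i = R_x(i) - R_y(i); compute d_i^2.
  (5-4)^2=1, (1-1)^2=0, (2-2)^2=0, (9-9)^2=0, (6-6)^2=0, (7-7)^2=0, (8-8)^2=0, (4-5)^2=1, (3-3)^2=0
sum(d^2) = 2.
Step 3: rho = 1 - 6*2 / (9*(9^2 - 1)) = 1 - 12/720 = 0.983333.
Step 4: Under H0, t = rho * sqrt((n-2)/(1-rho^2)) = 14.3096 ~ t(7).
Step 5: Two-sided p-value from the t-distribution with 7 df = 0.000002.
Step 6: alpha = 0.1. reject H0.

rho = 0.9833, p = 0.000002, reject H0 at alpha = 0.1.


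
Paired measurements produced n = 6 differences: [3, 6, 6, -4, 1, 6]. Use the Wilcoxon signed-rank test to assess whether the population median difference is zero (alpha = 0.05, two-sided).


Step 1: Drop any zero differences (none here) and take |d_i|.
|d| = [3, 6, 6, 4, 1, 6]
Step 2: Midrank |d_i| (ties get averaged ranks).
ranks: |3|->2, |6|->5, |6|->5, |4|->3, |1|->1, |6|->5
Step 3: Attach original signs; sum ranks with positive sign and with negative sign.
W+ = 2 + 5 + 5 + 1 + 5 = 18
W- = 3 = 3
(Check: W+ + W- = 21 should equal n(n+1)/2 = 21.)
Step 4: Test statistic W = min(W+, W-) = 3.
Step 5: Ties in |d|, so use the tie-corrected normal approximation.
        E[W] = n(n+1)/4 = 6*7/4 = 10.5.
        Tie groups: |d|=6 (t=3); sum(t^3 - t) = 24.
        Var[W] = n(n+1)(2n+1)/24 - sum(t^3-t)/48 = 546/24 - 24/48 = 22.25.
        z = (W - E[W]) / sqrt(Var[W]) = (3 - 10.5) / 4.7170 = -1.5900.
        Two-sided p = 2*Phi(z) = 0.111836.
Step 6: alpha = 0.05. fail to reject H0.

W+ = 18, W- = 3, W = min = 3, p = 0.111836, fail to reject H0.


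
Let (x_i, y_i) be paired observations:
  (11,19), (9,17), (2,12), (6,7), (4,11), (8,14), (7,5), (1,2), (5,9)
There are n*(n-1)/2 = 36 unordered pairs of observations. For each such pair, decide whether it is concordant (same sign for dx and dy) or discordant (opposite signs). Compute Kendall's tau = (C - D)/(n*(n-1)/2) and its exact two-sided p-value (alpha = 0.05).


Step 1: Enumerate the 36 unordered pairs (i,j) with i<j and classify each by sign(x_j-x_i) * sign(y_j-y_i).
  (1,2):dx=-2,dy=-2->C; (1,3):dx=-9,dy=-7->C; (1,4):dx=-5,dy=-12->C; (1,5):dx=-7,dy=-8->C
  (1,6):dx=-3,dy=-5->C; (1,7):dx=-4,dy=-14->C; (1,8):dx=-10,dy=-17->C; (1,9):dx=-6,dy=-10->C
  (2,3):dx=-7,dy=-5->C; (2,4):dx=-3,dy=-10->C; (2,5):dx=-5,dy=-6->C; (2,6):dx=-1,dy=-3->C
  (2,7):dx=-2,dy=-12->C; (2,8):dx=-8,dy=-15->C; (2,9):dx=-4,dy=-8->C; (3,4):dx=+4,dy=-5->D
  (3,5):dx=+2,dy=-1->D; (3,6):dx=+6,dy=+2->C; (3,7):dx=+5,dy=-7->D; (3,8):dx=-1,dy=-10->C
  (3,9):dx=+3,dy=-3->D; (4,5):dx=-2,dy=+4->D; (4,6):dx=+2,dy=+7->C; (4,7):dx=+1,dy=-2->D
  (4,8):dx=-5,dy=-5->C; (4,9):dx=-1,dy=+2->D; (5,6):dx=+4,dy=+3->C; (5,7):dx=+3,dy=-6->D
  (5,8):dx=-3,dy=-9->C; (5,9):dx=+1,dy=-2->D; (6,7):dx=-1,dy=-9->C; (6,8):dx=-7,dy=-12->C
  (6,9):dx=-3,dy=-5->C; (7,8):dx=-6,dy=-3->C; (7,9):dx=-2,dy=+4->D; (8,9):dx=+4,dy=+7->C
Step 2: C = 26, D = 10, total pairs = 36.
Step 3: tau = (C - D)/(n(n-1)/2) = (26 - 10)/36 = 0.444444.
Step 4: Exact two-sided p-value (enumerate n! = 362880 permutations of y under H0): p = 0.119439.
Step 5: alpha = 0.05. fail to reject H0.

tau_b = 0.4444 (C=26, D=10), p = 0.119439, fail to reject H0.


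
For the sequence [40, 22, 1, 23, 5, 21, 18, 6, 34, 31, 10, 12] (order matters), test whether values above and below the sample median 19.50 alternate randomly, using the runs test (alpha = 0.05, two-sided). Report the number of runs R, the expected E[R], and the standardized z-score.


Step 1: Compute median = 19.50; label A = above, B = below.
Labels in order: AABABABBAABB  (n_A = 6, n_B = 6)
Step 2: Count runs R = 8.
Step 3: Under H0 (random ordering), E[R] = 2*n_A*n_B/(n_A+n_B) + 1 = 2*6*6/12 + 1 = 7.0000.
        Var[R] = 2*n_A*n_B*(2*n_A*n_B - n_A - n_B) / ((n_A+n_B)^2 * (n_A+n_B-1)) = 4320/1584 = 2.7273.
        SD[R] = 1.6514.
Step 4: Continuity-corrected z = (R - 0.5 - E[R]) / SD[R] = (8 - 0.5 - 7.0000) / 1.6514 = 0.3028.
Step 5: Two-sided p-value via normal approximation = 2*(1 - Phi(|z|)) = 0.762069.
Step 6: alpha = 0.05. fail to reject H0.

R = 8, z = 0.3028, p = 0.762069, fail to reject H0.


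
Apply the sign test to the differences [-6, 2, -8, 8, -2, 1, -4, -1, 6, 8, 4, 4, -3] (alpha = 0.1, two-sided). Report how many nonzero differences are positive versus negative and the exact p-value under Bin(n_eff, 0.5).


Step 1: Discard zero differences. Original n = 13; n_eff = number of nonzero differences = 13.
Nonzero differences (with sign): -6, +2, -8, +8, -2, +1, -4, -1, +6, +8, +4, +4, -3
Step 2: Count signs: positive = 7, negative = 6.
Step 3: Under H0: P(positive) = 0.5, so the number of positives S ~ Bin(13, 0.5).
Step 4: Two-sided exact p-value = sum of Bin(13,0.5) probabilities at or below the observed probability = 1.000000.
Step 5: alpha = 0.1. fail to reject H0.

n_eff = 13, pos = 7, neg = 6, p = 1.000000, fail to reject H0.


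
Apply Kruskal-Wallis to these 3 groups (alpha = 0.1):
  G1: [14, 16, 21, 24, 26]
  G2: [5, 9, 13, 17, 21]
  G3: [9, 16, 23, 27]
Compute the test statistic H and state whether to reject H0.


Step 1: Combine all N = 14 observations and assign midranks.
sorted (value, group, rank): (5,G2,1), (9,G2,2.5), (9,G3,2.5), (13,G2,4), (14,G1,5), (16,G1,6.5), (16,G3,6.5), (17,G2,8), (21,G1,9.5), (21,G2,9.5), (23,G3,11), (24,G1,12), (26,G1,13), (27,G3,14)
Step 2: Sum ranks within each group.
R_1 = 46 (n_1 = 5)
R_2 = 25 (n_2 = 5)
R_3 = 34 (n_3 = 4)
Step 3: H = 12/(N(N+1)) * sum(R_i^2/n_i) - 3(N+1)
     = 12/(14*15) * (46^2/5 + 25^2/5 + 34^2/4) - 3*15
     = 0.057143 * 837.2 - 45
     = 2.840000.
Step 4: Ties present; correction factor C = 1 - 18/(14^3 - 14) = 0.993407. Corrected H = 2.840000 / 0.993407 = 2.858850.
Step 5: Under H0, H ~ chi^2(2); p-value = 0.239447.
Step 6: alpha = 0.1. fail to reject H0.

H = 2.8588, df = 2, p = 0.239447, fail to reject H0.


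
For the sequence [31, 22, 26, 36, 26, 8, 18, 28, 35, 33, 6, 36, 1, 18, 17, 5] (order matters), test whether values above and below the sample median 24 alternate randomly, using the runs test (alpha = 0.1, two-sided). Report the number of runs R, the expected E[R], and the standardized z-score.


Step 1: Compute median = 24; label A = above, B = below.
Labels in order: ABAAABBAAABABBBB  (n_A = 8, n_B = 8)
Step 2: Count runs R = 8.
Step 3: Under H0 (random ordering), E[R] = 2*n_A*n_B/(n_A+n_B) + 1 = 2*8*8/16 + 1 = 9.0000.
        Var[R] = 2*n_A*n_B*(2*n_A*n_B - n_A - n_B) / ((n_A+n_B)^2 * (n_A+n_B-1)) = 14336/3840 = 3.7333.
        SD[R] = 1.9322.
Step 4: Continuity-corrected z = (R + 0.5 - E[R]) / SD[R] = (8 + 0.5 - 9.0000) / 1.9322 = -0.2588.
Step 5: Two-sided p-value via normal approximation = 2*(1 - Phi(|z|)) = 0.795809.
Step 6: alpha = 0.1. fail to reject H0.

R = 8, z = -0.2588, p = 0.795809, fail to reject H0.


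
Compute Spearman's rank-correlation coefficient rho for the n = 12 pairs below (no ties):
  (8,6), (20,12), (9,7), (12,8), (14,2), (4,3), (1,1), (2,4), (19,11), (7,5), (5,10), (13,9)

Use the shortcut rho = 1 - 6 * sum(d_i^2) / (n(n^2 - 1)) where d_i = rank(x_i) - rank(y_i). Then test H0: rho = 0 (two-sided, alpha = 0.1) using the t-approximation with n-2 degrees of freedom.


Step 1: Rank x and y separately (midranks; no ties here).
rank(x): 8->6, 20->12, 9->7, 12->8, 14->10, 4->3, 1->1, 2->2, 19->11, 7->5, 5->4, 13->9
rank(y): 6->6, 12->12, 7->7, 8->8, 2->2, 3->3, 1->1, 4->4, 11->11, 5->5, 10->10, 9->9
Step 2: d_i = R_x(i) - R_y(i); compute d_i^2.
  (6-6)^2=0, (12-12)^2=0, (7-7)^2=0, (8-8)^2=0, (10-2)^2=64, (3-3)^2=0, (1-1)^2=0, (2-4)^2=4, (11-11)^2=0, (5-5)^2=0, (4-10)^2=36, (9-9)^2=0
sum(d^2) = 104.
Step 3: rho = 1 - 6*104 / (12*(12^2 - 1)) = 1 - 624/1716 = 0.636364.
Step 4: Under H0, t = rho * sqrt((n-2)/(1-rho^2)) = 2.6087 ~ t(10).
Step 5: Two-sided p-value from the t-distribution with 10 df = 0.026097.
Step 6: alpha = 0.1. reject H0.

rho = 0.6364, p = 0.026097, reject H0 at alpha = 0.1.


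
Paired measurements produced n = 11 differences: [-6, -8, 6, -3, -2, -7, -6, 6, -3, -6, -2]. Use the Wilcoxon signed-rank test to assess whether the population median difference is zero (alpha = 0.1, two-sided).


Step 1: Drop any zero differences (none here) and take |d_i|.
|d| = [6, 8, 6, 3, 2, 7, 6, 6, 3, 6, 2]
Step 2: Midrank |d_i| (ties get averaged ranks).
ranks: |6|->7, |8|->11, |6|->7, |3|->3.5, |2|->1.5, |7|->10, |6|->7, |6|->7, |3|->3.5, |6|->7, |2|->1.5
Step 3: Attach original signs; sum ranks with positive sign and with negative sign.
W+ = 7 + 7 = 14
W- = 7 + 11 + 3.5 + 1.5 + 10 + 7 + 3.5 + 7 + 1.5 = 52
(Check: W+ + W- = 66 should equal n(n+1)/2 = 66.)
Step 4: Test statistic W = min(W+, W-) = 14.
Step 5: Ties in |d|, so use the tie-corrected normal approximation.
        E[W] = n(n+1)/4 = 11*12/4 = 33.
        Tie groups: |d|=2 (t=2), |d|=3 (t=2), |d|=6 (t=5); sum(t^3 - t) = 132.
        Var[W] = n(n+1)(2n+1)/24 - sum(t^3-t)/48 = 3036/24 - 132/48 = 123.75.
        z = (W - E[W]) / sqrt(Var[W]) = (14 - 33) / 11.1243 = -1.7080.
        Two-sided p = 2*Phi(z) = 0.087641.
Step 6: alpha = 0.1. reject H0.

W+ = 14, W- = 52, W = min = 14, p = 0.087641, reject H0.


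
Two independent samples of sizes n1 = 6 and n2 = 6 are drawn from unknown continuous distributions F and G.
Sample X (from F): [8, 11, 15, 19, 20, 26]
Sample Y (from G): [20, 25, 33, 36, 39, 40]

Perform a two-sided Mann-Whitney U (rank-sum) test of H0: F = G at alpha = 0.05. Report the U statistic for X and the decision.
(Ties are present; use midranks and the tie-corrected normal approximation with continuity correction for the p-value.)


Step 1: Combine and sort all 12 observations; assign midranks.
sorted (value, group): (8,X), (11,X), (15,X), (19,X), (20,X), (20,Y), (25,Y), (26,X), (33,Y), (36,Y), (39,Y), (40,Y)
ranks: 8->1, 11->2, 15->3, 19->4, 20->5.5, 20->5.5, 25->7, 26->8, 33->9, 36->10, 39->11, 40->12
Step 2: Rank sum for X: R1 = 1 + 2 + 3 + 4 + 5.5 + 8 = 23.5.
Step 3: U_X = R1 - n1(n1+1)/2 = 23.5 - 6*7/2 = 23.5 - 21 = 2.5.
       U_Y = n1*n2 - U_X = 36 - 2.5 = 33.5.
Step 4: Ties are present, so use the tie-corrected normal approximation (with continuity correction) for the p-value.
Step 5: p-value = 0.016122; compare to alpha = 0.05. reject H0.

U_X = 2.5, p = 0.016122, reject H0 at alpha = 0.05.


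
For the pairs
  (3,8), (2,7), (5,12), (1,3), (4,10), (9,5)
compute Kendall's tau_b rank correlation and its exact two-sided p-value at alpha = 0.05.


Step 1: Enumerate the 15 unordered pairs (i,j) with i<j and classify each by sign(x_j-x_i) * sign(y_j-y_i).
  (1,2):dx=-1,dy=-1->C; (1,3):dx=+2,dy=+4->C; (1,4):dx=-2,dy=-5->C; (1,5):dx=+1,dy=+2->C
  (1,6):dx=+6,dy=-3->D; (2,3):dx=+3,dy=+5->C; (2,4):dx=-1,dy=-4->C; (2,5):dx=+2,dy=+3->C
  (2,6):dx=+7,dy=-2->D; (3,4):dx=-4,dy=-9->C; (3,5):dx=-1,dy=-2->C; (3,6):dx=+4,dy=-7->D
  (4,5):dx=+3,dy=+7->C; (4,6):dx=+8,dy=+2->C; (5,6):dx=+5,dy=-5->D
Step 2: C = 11, D = 4, total pairs = 15.
Step 3: tau = (C - D)/(n(n-1)/2) = (11 - 4)/15 = 0.466667.
Step 4: Exact two-sided p-value (enumerate n! = 720 permutations of y under H0): p = 0.272222.
Step 5: alpha = 0.05. fail to reject H0.

tau_b = 0.4667 (C=11, D=4), p = 0.272222, fail to reject H0.


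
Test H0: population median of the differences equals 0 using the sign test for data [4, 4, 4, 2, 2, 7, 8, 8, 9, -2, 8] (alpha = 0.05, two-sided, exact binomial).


Step 1: Discard zero differences. Original n = 11; n_eff = number of nonzero differences = 11.
Nonzero differences (with sign): +4, +4, +4, +2, +2, +7, +8, +8, +9, -2, +8
Step 2: Count signs: positive = 10, negative = 1.
Step 3: Under H0: P(positive) = 0.5, so the number of positives S ~ Bin(11, 0.5).
Step 4: Two-sided exact p-value = sum of Bin(11,0.5) probabilities at or below the observed probability = 0.011719.
Step 5: alpha = 0.05. reject H0.

n_eff = 11, pos = 10, neg = 1, p = 0.011719, reject H0.


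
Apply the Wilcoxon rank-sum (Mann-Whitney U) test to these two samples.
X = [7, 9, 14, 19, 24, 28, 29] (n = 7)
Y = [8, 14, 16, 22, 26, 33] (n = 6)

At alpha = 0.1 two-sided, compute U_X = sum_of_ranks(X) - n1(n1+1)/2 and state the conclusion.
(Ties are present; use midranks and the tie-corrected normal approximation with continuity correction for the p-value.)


Step 1: Combine and sort all 13 observations; assign midranks.
sorted (value, group): (7,X), (8,Y), (9,X), (14,X), (14,Y), (16,Y), (19,X), (22,Y), (24,X), (26,Y), (28,X), (29,X), (33,Y)
ranks: 7->1, 8->2, 9->3, 14->4.5, 14->4.5, 16->6, 19->7, 22->8, 24->9, 26->10, 28->11, 29->12, 33->13
Step 2: Rank sum for X: R1 = 1 + 3 + 4.5 + 7 + 9 + 11 + 12 = 47.5.
Step 3: U_X = R1 - n1(n1+1)/2 = 47.5 - 7*8/2 = 47.5 - 28 = 19.5.
       U_Y = n1*n2 - U_X = 42 - 19.5 = 22.5.
Step 4: Ties are present, so use the tie-corrected normal approximation (with continuity correction) for the p-value.
Step 5: p-value = 0.886248; compare to alpha = 0.1. fail to reject H0.

U_X = 19.5, p = 0.886248, fail to reject H0 at alpha = 0.1.


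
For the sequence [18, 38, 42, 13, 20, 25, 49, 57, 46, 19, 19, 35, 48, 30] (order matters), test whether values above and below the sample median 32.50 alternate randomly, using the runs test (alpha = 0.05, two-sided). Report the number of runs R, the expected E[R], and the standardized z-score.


Step 1: Compute median = 32.50; label A = above, B = below.
Labels in order: BAABBBAAABBAAB  (n_A = 7, n_B = 7)
Step 2: Count runs R = 7.
Step 3: Under H0 (random ordering), E[R] = 2*n_A*n_B/(n_A+n_B) + 1 = 2*7*7/14 + 1 = 8.0000.
        Var[R] = 2*n_A*n_B*(2*n_A*n_B - n_A - n_B) / ((n_A+n_B)^2 * (n_A+n_B-1)) = 8232/2548 = 3.2308.
        SD[R] = 1.7974.
Step 4: Continuity-corrected z = (R + 0.5 - E[R]) / SD[R] = (7 + 0.5 - 8.0000) / 1.7974 = -0.2782.
Step 5: Two-sided p-value via normal approximation = 2*(1 - Phi(|z|)) = 0.780879.
Step 6: alpha = 0.05. fail to reject H0.

R = 7, z = -0.2782, p = 0.780879, fail to reject H0.


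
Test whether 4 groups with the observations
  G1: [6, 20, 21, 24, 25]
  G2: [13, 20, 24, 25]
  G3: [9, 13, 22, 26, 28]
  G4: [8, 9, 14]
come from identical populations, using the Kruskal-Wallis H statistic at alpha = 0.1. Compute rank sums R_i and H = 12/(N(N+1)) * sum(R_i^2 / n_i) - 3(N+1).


Step 1: Combine all N = 17 observations and assign midranks.
sorted (value, group, rank): (6,G1,1), (8,G4,2), (9,G3,3.5), (9,G4,3.5), (13,G2,5.5), (13,G3,5.5), (14,G4,7), (20,G1,8.5), (20,G2,8.5), (21,G1,10), (22,G3,11), (24,G1,12.5), (24,G2,12.5), (25,G1,14.5), (25,G2,14.5), (26,G3,16), (28,G3,17)
Step 2: Sum ranks within each group.
R_1 = 46.5 (n_1 = 5)
R_2 = 41 (n_2 = 4)
R_3 = 53 (n_3 = 5)
R_4 = 12.5 (n_4 = 3)
Step 3: H = 12/(N(N+1)) * sum(R_i^2/n_i) - 3(N+1)
     = 12/(17*18) * (46.5^2/5 + 41^2/4 + 53^2/5 + 12.5^2/3) - 3*18
     = 0.039216 * 1466.58 - 54
     = 3.513072.
Step 4: Ties present; correction factor C = 1 - 30/(17^3 - 17) = 0.993873. Corrected H = 3.513072 / 0.993873 = 3.534731.
Step 5: Under H0, H ~ chi^2(3); p-value = 0.316286.
Step 6: alpha = 0.1. fail to reject H0.

H = 3.5347, df = 3, p = 0.316286, fail to reject H0.


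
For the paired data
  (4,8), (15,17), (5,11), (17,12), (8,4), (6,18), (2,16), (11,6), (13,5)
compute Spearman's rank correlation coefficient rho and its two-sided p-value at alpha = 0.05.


Step 1: Rank x and y separately (midranks; no ties here).
rank(x): 4->2, 15->8, 5->3, 17->9, 8->5, 6->4, 2->1, 11->6, 13->7
rank(y): 8->4, 17->8, 11->5, 12->6, 4->1, 18->9, 16->7, 6->3, 5->2
Step 2: d_i = R_x(i) - R_y(i); compute d_i^2.
  (2-4)^2=4, (8-8)^2=0, (3-5)^2=4, (9-6)^2=9, (5-1)^2=16, (4-9)^2=25, (1-7)^2=36, (6-3)^2=9, (7-2)^2=25
sum(d^2) = 128.
Step 3: rho = 1 - 6*128 / (9*(9^2 - 1)) = 1 - 768/720 = -0.066667.
Step 4: Under H0, t = rho * sqrt((n-2)/(1-rho^2)) = -0.1768 ~ t(7).
Step 5: Two-sided p-value from the t-distribution with 7 df = 0.864690.
Step 6: alpha = 0.05. fail to reject H0.

rho = -0.0667, p = 0.864690, fail to reject H0 at alpha = 0.05.


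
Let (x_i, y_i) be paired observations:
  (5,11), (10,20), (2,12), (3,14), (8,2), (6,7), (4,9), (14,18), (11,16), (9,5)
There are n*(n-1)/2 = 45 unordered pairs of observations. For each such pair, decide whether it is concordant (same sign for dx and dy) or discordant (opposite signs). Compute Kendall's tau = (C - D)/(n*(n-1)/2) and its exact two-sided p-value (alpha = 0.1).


Step 1: Enumerate the 45 unordered pairs (i,j) with i<j and classify each by sign(x_j-x_i) * sign(y_j-y_i).
  (1,2):dx=+5,dy=+9->C; (1,3):dx=-3,dy=+1->D; (1,4):dx=-2,dy=+3->D; (1,5):dx=+3,dy=-9->D
  (1,6):dx=+1,dy=-4->D; (1,7):dx=-1,dy=-2->C; (1,8):dx=+9,dy=+7->C; (1,9):dx=+6,dy=+5->C
  (1,10):dx=+4,dy=-6->D; (2,3):dx=-8,dy=-8->C; (2,4):dx=-7,dy=-6->C; (2,5):dx=-2,dy=-18->C
  (2,6):dx=-4,dy=-13->C; (2,7):dx=-6,dy=-11->C; (2,8):dx=+4,dy=-2->D; (2,9):dx=+1,dy=-4->D
  (2,10):dx=-1,dy=-15->C; (3,4):dx=+1,dy=+2->C; (3,5):dx=+6,dy=-10->D; (3,6):dx=+4,dy=-5->D
  (3,7):dx=+2,dy=-3->D; (3,8):dx=+12,dy=+6->C; (3,9):dx=+9,dy=+4->C; (3,10):dx=+7,dy=-7->D
  (4,5):dx=+5,dy=-12->D; (4,6):dx=+3,dy=-7->D; (4,7):dx=+1,dy=-5->D; (4,8):dx=+11,dy=+4->C
  (4,9):dx=+8,dy=+2->C; (4,10):dx=+6,dy=-9->D; (5,6):dx=-2,dy=+5->D; (5,7):dx=-4,dy=+7->D
  (5,8):dx=+6,dy=+16->C; (5,9):dx=+3,dy=+14->C; (5,10):dx=+1,dy=+3->C; (6,7):dx=-2,dy=+2->D
  (6,8):dx=+8,dy=+11->C; (6,9):dx=+5,dy=+9->C; (6,10):dx=+3,dy=-2->D; (7,8):dx=+10,dy=+9->C
  (7,9):dx=+7,dy=+7->C; (7,10):dx=+5,dy=-4->D; (8,9):dx=-3,dy=-2->C; (8,10):dx=-5,dy=-13->C
  (9,10):dx=-2,dy=-11->C
Step 2: C = 25, D = 20, total pairs = 45.
Step 3: tau = (C - D)/(n(n-1)/2) = (25 - 20)/45 = 0.111111.
Step 4: Exact two-sided p-value (enumerate n! = 3628800 permutations of y under H0): p = 0.727490.
Step 5: alpha = 0.1. fail to reject H0.

tau_b = 0.1111 (C=25, D=20), p = 0.727490, fail to reject H0.


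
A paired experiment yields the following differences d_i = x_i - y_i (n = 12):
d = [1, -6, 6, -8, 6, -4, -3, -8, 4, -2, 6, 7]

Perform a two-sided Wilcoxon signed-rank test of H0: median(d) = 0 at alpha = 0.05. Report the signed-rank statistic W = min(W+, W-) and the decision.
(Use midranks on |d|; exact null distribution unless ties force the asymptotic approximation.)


Step 1: Drop any zero differences (none here) and take |d_i|.
|d| = [1, 6, 6, 8, 6, 4, 3, 8, 4, 2, 6, 7]
Step 2: Midrank |d_i| (ties get averaged ranks).
ranks: |1|->1, |6|->7.5, |6|->7.5, |8|->11.5, |6|->7.5, |4|->4.5, |3|->3, |8|->11.5, |4|->4.5, |2|->2, |6|->7.5, |7|->10
Step 3: Attach original signs; sum ranks with positive sign and with negative sign.
W+ = 1 + 7.5 + 7.5 + 4.5 + 7.5 + 10 = 38
W- = 7.5 + 11.5 + 4.5 + 3 + 11.5 + 2 = 40
(Check: W+ + W- = 78 should equal n(n+1)/2 = 78.)
Step 4: Test statistic W = min(W+, W-) = 38.
Step 5: Ties in |d|, so use the tie-corrected normal approximation.
        E[W] = n(n+1)/4 = 12*13/4 = 39.
        Tie groups: |d|=4 (t=2), |d|=6 (t=4), |d|=8 (t=2); sum(t^3 - t) = 72.
        Var[W] = n(n+1)(2n+1)/24 - sum(t^3-t)/48 = 3900/24 - 72/48 = 161.
        z = (W - E[W]) / sqrt(Var[W]) = (38 - 39) / 12.6886 = -0.0788.
        Two-sided p = 2*Phi(z) = 0.937183.
Step 6: alpha = 0.05. fail to reject H0.

W+ = 38, W- = 40, W = min = 38, p = 0.937183, fail to reject H0.


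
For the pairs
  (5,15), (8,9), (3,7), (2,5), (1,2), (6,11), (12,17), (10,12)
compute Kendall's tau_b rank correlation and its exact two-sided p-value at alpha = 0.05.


Step 1: Enumerate the 28 unordered pairs (i,j) with i<j and classify each by sign(x_j-x_i) * sign(y_j-y_i).
  (1,2):dx=+3,dy=-6->D; (1,3):dx=-2,dy=-8->C; (1,4):dx=-3,dy=-10->C; (1,5):dx=-4,dy=-13->C
  (1,6):dx=+1,dy=-4->D; (1,7):dx=+7,dy=+2->C; (1,8):dx=+5,dy=-3->D; (2,3):dx=-5,dy=-2->C
  (2,4):dx=-6,dy=-4->C; (2,5):dx=-7,dy=-7->C; (2,6):dx=-2,dy=+2->D; (2,7):dx=+4,dy=+8->C
  (2,8):dx=+2,dy=+3->C; (3,4):dx=-1,dy=-2->C; (3,5):dx=-2,dy=-5->C; (3,6):dx=+3,dy=+4->C
  (3,7):dx=+9,dy=+10->C; (3,8):dx=+7,dy=+5->C; (4,5):dx=-1,dy=-3->C; (4,6):dx=+4,dy=+6->C
  (4,7):dx=+10,dy=+12->C; (4,8):dx=+8,dy=+7->C; (5,6):dx=+5,dy=+9->C; (5,7):dx=+11,dy=+15->C
  (5,8):dx=+9,dy=+10->C; (6,7):dx=+6,dy=+6->C; (6,8):dx=+4,dy=+1->C; (7,8):dx=-2,dy=-5->C
Step 2: C = 24, D = 4, total pairs = 28.
Step 3: tau = (C - D)/(n(n-1)/2) = (24 - 4)/28 = 0.714286.
Step 4: Exact two-sided p-value (enumerate n! = 40320 permutations of y under H0): p = 0.014137.
Step 5: alpha = 0.05. reject H0.

tau_b = 0.7143 (C=24, D=4), p = 0.014137, reject H0.


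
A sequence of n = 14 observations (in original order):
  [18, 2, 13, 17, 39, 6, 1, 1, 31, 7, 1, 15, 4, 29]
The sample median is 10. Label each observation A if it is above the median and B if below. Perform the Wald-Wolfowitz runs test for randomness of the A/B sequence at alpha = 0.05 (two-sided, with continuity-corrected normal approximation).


Step 1: Compute median = 10; label A = above, B = below.
Labels in order: ABAAABBBABBABA  (n_A = 7, n_B = 7)
Step 2: Count runs R = 9.
Step 3: Under H0 (random ordering), E[R] = 2*n_A*n_B/(n_A+n_B) + 1 = 2*7*7/14 + 1 = 8.0000.
        Var[R] = 2*n_A*n_B*(2*n_A*n_B - n_A - n_B) / ((n_A+n_B)^2 * (n_A+n_B-1)) = 8232/2548 = 3.2308.
        SD[R] = 1.7974.
Step 4: Continuity-corrected z = (R - 0.5 - E[R]) / SD[R] = (9 - 0.5 - 8.0000) / 1.7974 = 0.2782.
Step 5: Two-sided p-value via normal approximation = 2*(1 - Phi(|z|)) = 0.780879.
Step 6: alpha = 0.05. fail to reject H0.

R = 9, z = 0.2782, p = 0.780879, fail to reject H0.


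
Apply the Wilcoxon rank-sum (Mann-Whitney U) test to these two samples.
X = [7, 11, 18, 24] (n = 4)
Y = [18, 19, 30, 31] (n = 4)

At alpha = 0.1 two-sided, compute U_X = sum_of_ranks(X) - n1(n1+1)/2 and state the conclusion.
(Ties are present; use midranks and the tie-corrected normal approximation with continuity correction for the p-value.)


Step 1: Combine and sort all 8 observations; assign midranks.
sorted (value, group): (7,X), (11,X), (18,X), (18,Y), (19,Y), (24,X), (30,Y), (31,Y)
ranks: 7->1, 11->2, 18->3.5, 18->3.5, 19->5, 24->6, 30->7, 31->8
Step 2: Rank sum for X: R1 = 1 + 2 + 3.5 + 6 = 12.5.
Step 3: U_X = R1 - n1(n1+1)/2 = 12.5 - 4*5/2 = 12.5 - 10 = 2.5.
       U_Y = n1*n2 - U_X = 16 - 2.5 = 13.5.
Step 4: Ties are present, so use the tie-corrected normal approximation (with continuity correction) for the p-value.
Step 5: p-value = 0.146489; compare to alpha = 0.1. fail to reject H0.

U_X = 2.5, p = 0.146489, fail to reject H0 at alpha = 0.1.


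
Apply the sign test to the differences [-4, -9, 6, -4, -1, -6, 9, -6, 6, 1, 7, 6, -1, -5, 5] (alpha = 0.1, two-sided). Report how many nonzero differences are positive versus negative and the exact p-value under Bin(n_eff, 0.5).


Step 1: Discard zero differences. Original n = 15; n_eff = number of nonzero differences = 15.
Nonzero differences (with sign): -4, -9, +6, -4, -1, -6, +9, -6, +6, +1, +7, +6, -1, -5, +5
Step 2: Count signs: positive = 7, negative = 8.
Step 3: Under H0: P(positive) = 0.5, so the number of positives S ~ Bin(15, 0.5).
Step 4: Two-sided exact p-value = sum of Bin(15,0.5) probabilities at or below the observed probability = 1.000000.
Step 5: alpha = 0.1. fail to reject H0.

n_eff = 15, pos = 7, neg = 8, p = 1.000000, fail to reject H0.


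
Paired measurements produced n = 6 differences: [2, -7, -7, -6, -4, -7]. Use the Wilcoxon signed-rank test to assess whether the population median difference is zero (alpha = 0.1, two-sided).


Step 1: Drop any zero differences (none here) and take |d_i|.
|d| = [2, 7, 7, 6, 4, 7]
Step 2: Midrank |d_i| (ties get averaged ranks).
ranks: |2|->1, |7|->5, |7|->5, |6|->3, |4|->2, |7|->5
Step 3: Attach original signs; sum ranks with positive sign and with negative sign.
W+ = 1 = 1
W- = 5 + 5 + 3 + 2 + 5 = 20
(Check: W+ + W- = 21 should equal n(n+1)/2 = 21.)
Step 4: Test statistic W = min(W+, W-) = 1.
Step 5: Ties in |d|, so use the tie-corrected normal approximation.
        E[W] = n(n+1)/4 = 6*7/4 = 10.5.
        Tie groups: |d|=7 (t=3); sum(t^3 - t) = 24.
        Var[W] = n(n+1)(2n+1)/24 - sum(t^3-t)/48 = 546/24 - 24/48 = 22.25.
        z = (W - E[W]) / sqrt(Var[W]) = (1 - 10.5) / 4.7170 = -2.0140.
        Two-sided p = 2*Phi(z) = 0.044010.
Step 6: alpha = 0.1. reject H0.

W+ = 1, W- = 20, W = min = 1, p = 0.044010, reject H0.


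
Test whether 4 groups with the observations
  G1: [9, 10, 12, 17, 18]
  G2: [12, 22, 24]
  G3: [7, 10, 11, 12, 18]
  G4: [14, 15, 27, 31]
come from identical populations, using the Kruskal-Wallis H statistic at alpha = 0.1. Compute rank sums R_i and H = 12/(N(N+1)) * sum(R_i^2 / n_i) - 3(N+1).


Step 1: Combine all N = 17 observations and assign midranks.
sorted (value, group, rank): (7,G3,1), (9,G1,2), (10,G1,3.5), (10,G3,3.5), (11,G3,5), (12,G1,7), (12,G2,7), (12,G3,7), (14,G4,9), (15,G4,10), (17,G1,11), (18,G1,12.5), (18,G3,12.5), (22,G2,14), (24,G2,15), (27,G4,16), (31,G4,17)
Step 2: Sum ranks within each group.
R_1 = 36 (n_1 = 5)
R_2 = 36 (n_2 = 3)
R_3 = 29 (n_3 = 5)
R_4 = 52 (n_4 = 4)
Step 3: H = 12/(N(N+1)) * sum(R_i^2/n_i) - 3(N+1)
     = 12/(17*18) * (36^2/5 + 36^2/3 + 29^2/5 + 52^2/4) - 3*18
     = 0.039216 * 1535.4 - 54
     = 6.211765.
Step 4: Ties present; correction factor C = 1 - 36/(17^3 - 17) = 0.992647. Corrected H = 6.211765 / 0.992647 = 6.257778.
Step 5: Under H0, H ~ chi^2(3); p-value = 0.099721.
Step 6: alpha = 0.1. reject H0.

H = 6.2578, df = 3, p = 0.099721, reject H0.


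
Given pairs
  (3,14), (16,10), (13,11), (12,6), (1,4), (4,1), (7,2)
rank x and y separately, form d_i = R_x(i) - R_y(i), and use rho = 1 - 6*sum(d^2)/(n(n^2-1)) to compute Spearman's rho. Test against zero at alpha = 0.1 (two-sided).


Step 1: Rank x and y separately (midranks; no ties here).
rank(x): 3->2, 16->7, 13->6, 12->5, 1->1, 4->3, 7->4
rank(y): 14->7, 10->5, 11->6, 6->4, 4->3, 1->1, 2->2
Step 2: d_i = R_x(i) - R_y(i); compute d_i^2.
  (2-7)^2=25, (7-5)^2=4, (6-6)^2=0, (5-4)^2=1, (1-3)^2=4, (3-1)^2=4, (4-2)^2=4
sum(d^2) = 42.
Step 3: rho = 1 - 6*42 / (7*(7^2 - 1)) = 1 - 252/336 = 0.250000.
Step 4: Under H0, t = rho * sqrt((n-2)/(1-rho^2)) = 0.5774 ~ t(5).
Step 5: Two-sided p-value from the t-distribution with 5 df = 0.588724.
Step 6: alpha = 0.1. fail to reject H0.

rho = 0.2500, p = 0.588724, fail to reject H0 at alpha = 0.1.


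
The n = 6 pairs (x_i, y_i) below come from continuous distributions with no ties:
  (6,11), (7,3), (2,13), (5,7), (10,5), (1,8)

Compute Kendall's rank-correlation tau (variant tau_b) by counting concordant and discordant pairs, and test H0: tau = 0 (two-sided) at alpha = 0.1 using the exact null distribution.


Step 1: Enumerate the 15 unordered pairs (i,j) with i<j and classify each by sign(x_j-x_i) * sign(y_j-y_i).
  (1,2):dx=+1,dy=-8->D; (1,3):dx=-4,dy=+2->D; (1,4):dx=-1,dy=-4->C; (1,5):dx=+4,dy=-6->D
  (1,6):dx=-5,dy=-3->C; (2,3):dx=-5,dy=+10->D; (2,4):dx=-2,dy=+4->D; (2,5):dx=+3,dy=+2->C
  (2,6):dx=-6,dy=+5->D; (3,4):dx=+3,dy=-6->D; (3,5):dx=+8,dy=-8->D; (3,6):dx=-1,dy=-5->C
  (4,5):dx=+5,dy=-2->D; (4,6):dx=-4,dy=+1->D; (5,6):dx=-9,dy=+3->D
Step 2: C = 4, D = 11, total pairs = 15.
Step 3: tau = (C - D)/(n(n-1)/2) = (4 - 11)/15 = -0.466667.
Step 4: Exact two-sided p-value (enumerate n! = 720 permutations of y under H0): p = 0.272222.
Step 5: alpha = 0.1. fail to reject H0.

tau_b = -0.4667 (C=4, D=11), p = 0.272222, fail to reject H0.


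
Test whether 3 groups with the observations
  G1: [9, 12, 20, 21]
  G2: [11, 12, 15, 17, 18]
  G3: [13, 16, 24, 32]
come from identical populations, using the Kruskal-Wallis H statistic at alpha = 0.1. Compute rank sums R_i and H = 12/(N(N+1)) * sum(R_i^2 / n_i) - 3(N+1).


Step 1: Combine all N = 13 observations and assign midranks.
sorted (value, group, rank): (9,G1,1), (11,G2,2), (12,G1,3.5), (12,G2,3.5), (13,G3,5), (15,G2,6), (16,G3,7), (17,G2,8), (18,G2,9), (20,G1,10), (21,G1,11), (24,G3,12), (32,G3,13)
Step 2: Sum ranks within each group.
R_1 = 25.5 (n_1 = 4)
R_2 = 28.5 (n_2 = 5)
R_3 = 37 (n_3 = 4)
Step 3: H = 12/(N(N+1)) * sum(R_i^2/n_i) - 3(N+1)
     = 12/(13*14) * (25.5^2/4 + 28.5^2/5 + 37^2/4) - 3*14
     = 0.065934 * 667.263 - 42
     = 1.995330.
Step 4: Ties present; correction factor C = 1 - 6/(13^3 - 13) = 0.997253. Corrected H = 1.995330 / 0.997253 = 2.000826.
Step 5: Under H0, H ~ chi^2(2); p-value = 0.367727.
Step 6: alpha = 0.1. fail to reject H0.

H = 2.0008, df = 2, p = 0.367727, fail to reject H0.


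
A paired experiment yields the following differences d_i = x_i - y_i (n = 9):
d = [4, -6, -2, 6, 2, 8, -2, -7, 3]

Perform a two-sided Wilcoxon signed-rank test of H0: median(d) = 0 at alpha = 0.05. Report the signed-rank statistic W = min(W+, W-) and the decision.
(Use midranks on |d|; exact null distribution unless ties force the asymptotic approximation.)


Step 1: Drop any zero differences (none here) and take |d_i|.
|d| = [4, 6, 2, 6, 2, 8, 2, 7, 3]
Step 2: Midrank |d_i| (ties get averaged ranks).
ranks: |4|->5, |6|->6.5, |2|->2, |6|->6.5, |2|->2, |8|->9, |2|->2, |7|->8, |3|->4
Step 3: Attach original signs; sum ranks with positive sign and with negative sign.
W+ = 5 + 6.5 + 2 + 9 + 4 = 26.5
W- = 6.5 + 2 + 2 + 8 = 18.5
(Check: W+ + W- = 45 should equal n(n+1)/2 = 45.)
Step 4: Test statistic W = min(W+, W-) = 18.5.
Step 5: Ties in |d|, so use the tie-corrected normal approximation.
        E[W] = n(n+1)/4 = 9*10/4 = 22.5.
        Tie groups: |d|=2 (t=3), |d|=6 (t=2); sum(t^3 - t) = 30.
        Var[W] = n(n+1)(2n+1)/24 - sum(t^3-t)/48 = 1710/24 - 30/48 = 70.625.
        z = (W - E[W]) / sqrt(Var[W]) = (18.5 - 22.5) / 8.4039 = -0.4760.
        Two-sided p = 2*Phi(z) = 0.634095.
Step 6: alpha = 0.05. fail to reject H0.

W+ = 26.5, W- = 18.5, W = min = 18.5, p = 0.634095, fail to reject H0.


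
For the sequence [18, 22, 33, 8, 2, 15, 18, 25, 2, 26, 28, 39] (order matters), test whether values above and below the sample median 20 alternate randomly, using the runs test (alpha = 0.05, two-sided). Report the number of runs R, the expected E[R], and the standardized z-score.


Step 1: Compute median = 20; label A = above, B = below.
Labels in order: BAABBBBABAAA  (n_A = 6, n_B = 6)
Step 2: Count runs R = 6.
Step 3: Under H0 (random ordering), E[R] = 2*n_A*n_B/(n_A+n_B) + 1 = 2*6*6/12 + 1 = 7.0000.
        Var[R] = 2*n_A*n_B*(2*n_A*n_B - n_A - n_B) / ((n_A+n_B)^2 * (n_A+n_B-1)) = 4320/1584 = 2.7273.
        SD[R] = 1.6514.
Step 4: Continuity-corrected z = (R + 0.5 - E[R]) / SD[R] = (6 + 0.5 - 7.0000) / 1.6514 = -0.3028.
Step 5: Two-sided p-value via normal approximation = 2*(1 - Phi(|z|)) = 0.762069.
Step 6: alpha = 0.05. fail to reject H0.

R = 6, z = -0.3028, p = 0.762069, fail to reject H0.


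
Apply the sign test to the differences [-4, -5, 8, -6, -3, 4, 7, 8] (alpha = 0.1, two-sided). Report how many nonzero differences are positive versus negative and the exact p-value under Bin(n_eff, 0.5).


Step 1: Discard zero differences. Original n = 8; n_eff = number of nonzero differences = 8.
Nonzero differences (with sign): -4, -5, +8, -6, -3, +4, +7, +8
Step 2: Count signs: positive = 4, negative = 4.
Step 3: Under H0: P(positive) = 0.5, so the number of positives S ~ Bin(8, 0.5).
Step 4: Two-sided exact p-value = sum of Bin(8,0.5) probabilities at or below the observed probability = 1.000000.
Step 5: alpha = 0.1. fail to reject H0.

n_eff = 8, pos = 4, neg = 4, p = 1.000000, fail to reject H0.


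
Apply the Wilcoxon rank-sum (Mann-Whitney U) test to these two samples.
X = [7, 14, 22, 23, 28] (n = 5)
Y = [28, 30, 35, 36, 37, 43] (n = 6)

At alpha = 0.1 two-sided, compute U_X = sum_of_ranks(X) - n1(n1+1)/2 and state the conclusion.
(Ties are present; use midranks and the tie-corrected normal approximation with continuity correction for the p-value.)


Step 1: Combine and sort all 11 observations; assign midranks.
sorted (value, group): (7,X), (14,X), (22,X), (23,X), (28,X), (28,Y), (30,Y), (35,Y), (36,Y), (37,Y), (43,Y)
ranks: 7->1, 14->2, 22->3, 23->4, 28->5.5, 28->5.5, 30->7, 35->8, 36->9, 37->10, 43->11
Step 2: Rank sum for X: R1 = 1 + 2 + 3 + 4 + 5.5 = 15.5.
Step 3: U_X = R1 - n1(n1+1)/2 = 15.5 - 5*6/2 = 15.5 - 15 = 0.5.
       U_Y = n1*n2 - U_X = 30 - 0.5 = 29.5.
Step 4: Ties are present, so use the tie-corrected normal approximation (with continuity correction) for the p-value.
Step 5: p-value = 0.010411; compare to alpha = 0.1. reject H0.

U_X = 0.5, p = 0.010411, reject H0 at alpha = 0.1.


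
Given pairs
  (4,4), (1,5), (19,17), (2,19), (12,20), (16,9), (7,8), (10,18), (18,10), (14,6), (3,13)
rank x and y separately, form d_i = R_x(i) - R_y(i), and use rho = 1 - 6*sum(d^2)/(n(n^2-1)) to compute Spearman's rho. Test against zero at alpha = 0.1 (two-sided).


Step 1: Rank x and y separately (midranks; no ties here).
rank(x): 4->4, 1->1, 19->11, 2->2, 12->7, 16->9, 7->5, 10->6, 18->10, 14->8, 3->3
rank(y): 4->1, 5->2, 17->8, 19->10, 20->11, 9->5, 8->4, 18->9, 10->6, 6->3, 13->7
Step 2: d_i = R_x(i) - R_y(i); compute d_i^2.
  (4-1)^2=9, (1-2)^2=1, (11-8)^2=9, (2-10)^2=64, (7-11)^2=16, (9-5)^2=16, (5-4)^2=1, (6-9)^2=9, (10-6)^2=16, (8-3)^2=25, (3-7)^2=16
sum(d^2) = 182.
Step 3: rho = 1 - 6*182 / (11*(11^2 - 1)) = 1 - 1092/1320 = 0.172727.
Step 4: Under H0, t = rho * sqrt((n-2)/(1-rho^2)) = 0.5261 ~ t(9).
Step 5: Two-sided p-value from the t-distribution with 9 df = 0.611542.
Step 6: alpha = 0.1. fail to reject H0.

rho = 0.1727, p = 0.611542, fail to reject H0 at alpha = 0.1.


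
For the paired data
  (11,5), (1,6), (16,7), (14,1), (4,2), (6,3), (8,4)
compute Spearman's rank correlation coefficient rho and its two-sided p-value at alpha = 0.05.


Step 1: Rank x and y separately (midranks; no ties here).
rank(x): 11->5, 1->1, 16->7, 14->6, 4->2, 6->3, 8->4
rank(y): 5->5, 6->6, 7->7, 1->1, 2->2, 3->3, 4->4
Step 2: d_i = R_x(i) - R_y(i); compute d_i^2.
  (5-5)^2=0, (1-6)^2=25, (7-7)^2=0, (6-1)^2=25, (2-2)^2=0, (3-3)^2=0, (4-4)^2=0
sum(d^2) = 50.
Step 3: rho = 1 - 6*50 / (7*(7^2 - 1)) = 1 - 300/336 = 0.107143.
Step 4: Under H0, t = rho * sqrt((n-2)/(1-rho^2)) = 0.2410 ~ t(5).
Step 5: Two-sided p-value from the t-distribution with 5 df = 0.819151.
Step 6: alpha = 0.05. fail to reject H0.

rho = 0.1071, p = 0.819151, fail to reject H0 at alpha = 0.05.


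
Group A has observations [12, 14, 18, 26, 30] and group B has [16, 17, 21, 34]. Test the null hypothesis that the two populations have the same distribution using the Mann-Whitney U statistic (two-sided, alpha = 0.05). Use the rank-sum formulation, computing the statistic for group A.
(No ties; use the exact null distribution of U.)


Step 1: Combine and sort all 9 observations; assign midranks.
sorted (value, group): (12,X), (14,X), (16,Y), (17,Y), (18,X), (21,Y), (26,X), (30,X), (34,Y)
ranks: 12->1, 14->2, 16->3, 17->4, 18->5, 21->6, 26->7, 30->8, 34->9
Step 2: Rank sum for X: R1 = 1 + 2 + 5 + 7 + 8 = 23.
Step 3: U_X = R1 - n1(n1+1)/2 = 23 - 5*6/2 = 23 - 15 = 8.
       U_Y = n1*n2 - U_X = 20 - 8 = 12.
Step 4: No ties, so the exact null distribution of U (based on enumerating the C(9,5) = 126 equally likely rank assignments) gives the two-sided p-value.
Step 5: p-value = 0.730159; compare to alpha = 0.05. fail to reject H0.

U_X = 8, p = 0.730159, fail to reject H0 at alpha = 0.05.


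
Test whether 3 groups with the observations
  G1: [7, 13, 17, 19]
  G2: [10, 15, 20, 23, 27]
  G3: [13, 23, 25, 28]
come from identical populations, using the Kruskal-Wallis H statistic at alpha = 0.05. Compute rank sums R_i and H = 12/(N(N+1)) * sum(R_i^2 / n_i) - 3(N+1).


Step 1: Combine all N = 13 observations and assign midranks.
sorted (value, group, rank): (7,G1,1), (10,G2,2), (13,G1,3.5), (13,G3,3.5), (15,G2,5), (17,G1,6), (19,G1,7), (20,G2,8), (23,G2,9.5), (23,G3,9.5), (25,G3,11), (27,G2,12), (28,G3,13)
Step 2: Sum ranks within each group.
R_1 = 17.5 (n_1 = 4)
R_2 = 36.5 (n_2 = 5)
R_3 = 37 (n_3 = 4)
Step 3: H = 12/(N(N+1)) * sum(R_i^2/n_i) - 3(N+1)
     = 12/(13*14) * (17.5^2/4 + 36.5^2/5 + 37^2/4) - 3*14
     = 0.065934 * 685.263 - 42
     = 3.182143.
Step 4: Ties present; correction factor C = 1 - 12/(13^3 - 13) = 0.994505. Corrected H = 3.182143 / 0.994505 = 3.199724.
Step 5: Under H0, H ~ chi^2(2); p-value = 0.201924.
Step 6: alpha = 0.05. fail to reject H0.

H = 3.1997, df = 2, p = 0.201924, fail to reject H0.


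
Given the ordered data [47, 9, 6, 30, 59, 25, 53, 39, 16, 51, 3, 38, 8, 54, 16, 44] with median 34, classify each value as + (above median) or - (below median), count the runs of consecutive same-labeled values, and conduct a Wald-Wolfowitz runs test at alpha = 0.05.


Step 1: Compute median = 34; label A = above, B = below.
Labels in order: ABBBABAABABABABA  (n_A = 8, n_B = 8)
Step 2: Count runs R = 13.
Step 3: Under H0 (random ordering), E[R] = 2*n_A*n_B/(n_A+n_B) + 1 = 2*8*8/16 + 1 = 9.0000.
        Var[R] = 2*n_A*n_B*(2*n_A*n_B - n_A - n_B) / ((n_A+n_B)^2 * (n_A+n_B-1)) = 14336/3840 = 3.7333.
        SD[R] = 1.9322.
Step 4: Continuity-corrected z = (R - 0.5 - E[R]) / SD[R] = (13 - 0.5 - 9.0000) / 1.9322 = 1.8114.
Step 5: Two-sided p-value via normal approximation = 2*(1 - Phi(|z|)) = 0.070076.
Step 6: alpha = 0.05. fail to reject H0.

R = 13, z = 1.8114, p = 0.070076, fail to reject H0.


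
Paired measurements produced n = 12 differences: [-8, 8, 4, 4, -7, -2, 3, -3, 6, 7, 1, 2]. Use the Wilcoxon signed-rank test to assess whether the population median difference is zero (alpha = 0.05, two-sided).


Step 1: Drop any zero differences (none here) and take |d_i|.
|d| = [8, 8, 4, 4, 7, 2, 3, 3, 6, 7, 1, 2]
Step 2: Midrank |d_i| (ties get averaged ranks).
ranks: |8|->11.5, |8|->11.5, |4|->6.5, |4|->6.5, |7|->9.5, |2|->2.5, |3|->4.5, |3|->4.5, |6|->8, |7|->9.5, |1|->1, |2|->2.5
Step 3: Attach original signs; sum ranks with positive sign and with negative sign.
W+ = 11.5 + 6.5 + 6.5 + 4.5 + 8 + 9.5 + 1 + 2.5 = 50
W- = 11.5 + 9.5 + 2.5 + 4.5 = 28
(Check: W+ + W- = 78 should equal n(n+1)/2 = 78.)
Step 4: Test statistic W = min(W+, W-) = 28.
Step 5: Ties in |d|, so use the tie-corrected normal approximation.
        E[W] = n(n+1)/4 = 12*13/4 = 39.
        Tie groups: |d|=2 (t=2), |d|=3 (t=2), |d|=4 (t=2), |d|=7 (t=2), |d|=8 (t=2); sum(t^3 - t) = 30.
        Var[W] = n(n+1)(2n+1)/24 - sum(t^3-t)/48 = 3900/24 - 30/48 = 161.875.
        z = (W - E[W]) / sqrt(Var[W]) = (28 - 39) / 12.7230 = -0.8646.
        Two-sided p = 2*Phi(z) = 0.387272.
Step 6: alpha = 0.05. fail to reject H0.

W+ = 50, W- = 28, W = min = 28, p = 0.387272, fail to reject H0.
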